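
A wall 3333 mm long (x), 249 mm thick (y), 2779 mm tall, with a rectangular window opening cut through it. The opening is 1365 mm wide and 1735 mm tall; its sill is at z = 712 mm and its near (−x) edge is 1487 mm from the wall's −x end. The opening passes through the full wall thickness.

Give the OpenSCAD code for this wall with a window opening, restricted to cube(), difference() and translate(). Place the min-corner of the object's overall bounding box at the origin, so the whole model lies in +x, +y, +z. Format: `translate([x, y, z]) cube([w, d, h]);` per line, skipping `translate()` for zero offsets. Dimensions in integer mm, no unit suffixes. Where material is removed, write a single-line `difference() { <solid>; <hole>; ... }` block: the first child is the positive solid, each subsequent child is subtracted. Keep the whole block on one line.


difference() { cube([3333, 249, 2779]); translate([1487, 0, 712]) cube([1365, 249, 1735]); }


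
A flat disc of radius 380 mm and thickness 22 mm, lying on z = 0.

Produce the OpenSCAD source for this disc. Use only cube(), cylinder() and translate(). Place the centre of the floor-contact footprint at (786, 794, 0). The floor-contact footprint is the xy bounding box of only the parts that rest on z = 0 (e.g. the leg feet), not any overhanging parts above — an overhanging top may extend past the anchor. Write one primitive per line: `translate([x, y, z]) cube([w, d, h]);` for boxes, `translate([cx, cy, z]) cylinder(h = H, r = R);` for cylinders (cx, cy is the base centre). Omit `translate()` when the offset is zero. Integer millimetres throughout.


translate([786, 794, 0]) cylinder(h = 22, r = 380);


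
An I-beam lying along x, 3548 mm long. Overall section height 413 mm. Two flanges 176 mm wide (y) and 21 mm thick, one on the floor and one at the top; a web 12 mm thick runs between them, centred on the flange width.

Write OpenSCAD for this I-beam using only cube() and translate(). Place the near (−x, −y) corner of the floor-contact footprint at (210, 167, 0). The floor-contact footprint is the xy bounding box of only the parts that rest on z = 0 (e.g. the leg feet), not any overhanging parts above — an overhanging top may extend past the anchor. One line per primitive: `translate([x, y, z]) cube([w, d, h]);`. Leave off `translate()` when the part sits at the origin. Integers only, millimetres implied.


translate([210, 167, 0]) cube([3548, 176, 21]);
translate([210, 249, 21]) cube([3548, 12, 371]);
translate([210, 167, 392]) cube([3548, 176, 21]);


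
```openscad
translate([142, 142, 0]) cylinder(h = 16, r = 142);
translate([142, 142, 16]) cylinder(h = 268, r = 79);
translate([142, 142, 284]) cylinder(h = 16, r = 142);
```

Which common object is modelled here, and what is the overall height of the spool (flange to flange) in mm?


A spool. The overall height is 300 mm.

Three coaxial cylinders, large–small–large — a spool. Two 16 mm flanges and a 268 mm core give 16 + 268 + 16 = 300 mm.


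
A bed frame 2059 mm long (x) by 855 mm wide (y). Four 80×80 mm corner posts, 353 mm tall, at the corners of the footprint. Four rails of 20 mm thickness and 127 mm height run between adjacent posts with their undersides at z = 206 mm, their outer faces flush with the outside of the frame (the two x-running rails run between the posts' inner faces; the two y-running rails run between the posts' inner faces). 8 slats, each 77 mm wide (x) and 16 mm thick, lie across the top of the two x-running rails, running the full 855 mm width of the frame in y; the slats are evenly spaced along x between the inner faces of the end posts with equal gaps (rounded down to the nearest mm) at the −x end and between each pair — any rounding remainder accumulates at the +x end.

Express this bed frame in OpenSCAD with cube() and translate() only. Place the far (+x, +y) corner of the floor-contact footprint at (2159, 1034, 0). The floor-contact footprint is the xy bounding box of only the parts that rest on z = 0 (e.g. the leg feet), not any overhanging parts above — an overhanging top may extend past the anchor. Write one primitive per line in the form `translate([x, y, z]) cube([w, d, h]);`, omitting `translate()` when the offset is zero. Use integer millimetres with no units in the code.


translate([100, 179, 0]) cube([80, 80, 353]);
translate([100, 954, 0]) cube([80, 80, 353]);
translate([2079, 179, 0]) cube([80, 80, 353]);
translate([2079, 954, 0]) cube([80, 80, 353]);
translate([180, 179, 206]) cube([1899, 20, 127]);
translate([180, 1014, 206]) cube([1899, 20, 127]);
translate([100, 259, 206]) cube([20, 695, 127]);
translate([2139, 259, 206]) cube([20, 695, 127]);
translate([322, 179, 333]) cube([77, 855, 16]);
translate([541, 179, 333]) cube([77, 855, 16]);
translate([760, 179, 333]) cube([77, 855, 16]);
translate([979, 179, 333]) cube([77, 855, 16]);
translate([1198, 179, 333]) cube([77, 855, 16]);
translate([1417, 179, 333]) cube([77, 855, 16]);
translate([1636, 179, 333]) cube([77, 855, 16]);
translate([1855, 179, 333]) cube([77, 855, 16]);


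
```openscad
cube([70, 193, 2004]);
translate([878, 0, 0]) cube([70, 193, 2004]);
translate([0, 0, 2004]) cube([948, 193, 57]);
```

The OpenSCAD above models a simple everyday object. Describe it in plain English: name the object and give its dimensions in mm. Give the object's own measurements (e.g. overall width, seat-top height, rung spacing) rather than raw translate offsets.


A door frame. The clear opening is 808 mm wide and 2004 mm high. Two 70 mm wide jambs, 193 mm deep, stand either side of the opening from the floor to the top of the opening. A 57 mm thick head sits across the top of both jambs, spanning the full outside width of the frame.


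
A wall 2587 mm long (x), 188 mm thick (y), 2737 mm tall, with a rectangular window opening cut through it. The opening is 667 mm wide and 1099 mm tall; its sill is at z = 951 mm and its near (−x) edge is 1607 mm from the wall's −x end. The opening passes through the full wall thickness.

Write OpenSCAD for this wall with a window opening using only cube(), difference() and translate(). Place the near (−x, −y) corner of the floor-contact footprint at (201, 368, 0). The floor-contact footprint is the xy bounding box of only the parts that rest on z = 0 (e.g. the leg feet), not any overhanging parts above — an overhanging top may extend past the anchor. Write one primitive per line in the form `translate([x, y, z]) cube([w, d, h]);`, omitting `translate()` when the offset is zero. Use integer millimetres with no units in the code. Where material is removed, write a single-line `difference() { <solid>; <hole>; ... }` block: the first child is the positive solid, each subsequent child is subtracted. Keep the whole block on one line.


difference() { translate([201, 368, 0]) cube([2587, 188, 2737]); translate([1808, 368, 951]) cube([667, 188, 1099]); }


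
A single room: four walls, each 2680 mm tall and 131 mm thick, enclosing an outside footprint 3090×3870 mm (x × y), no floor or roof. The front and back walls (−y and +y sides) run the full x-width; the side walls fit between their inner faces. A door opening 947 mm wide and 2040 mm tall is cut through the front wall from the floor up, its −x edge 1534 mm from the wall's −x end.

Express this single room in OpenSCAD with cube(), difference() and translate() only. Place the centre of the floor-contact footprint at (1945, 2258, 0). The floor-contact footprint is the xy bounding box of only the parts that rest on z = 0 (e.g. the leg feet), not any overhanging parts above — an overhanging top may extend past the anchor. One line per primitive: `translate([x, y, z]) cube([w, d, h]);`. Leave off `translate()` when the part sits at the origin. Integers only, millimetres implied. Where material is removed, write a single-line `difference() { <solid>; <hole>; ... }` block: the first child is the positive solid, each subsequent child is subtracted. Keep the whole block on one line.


difference() { translate([400, 323, 0]) cube([3090, 131, 2680]); translate([1934, 323, 0]) cube([947, 131, 2040]); }
translate([400, 4062, 0]) cube([3090, 131, 2680]);
translate([400, 454, 0]) cube([131, 3608, 2680]);
translate([3359, 454, 0]) cube([131, 3608, 2680]);


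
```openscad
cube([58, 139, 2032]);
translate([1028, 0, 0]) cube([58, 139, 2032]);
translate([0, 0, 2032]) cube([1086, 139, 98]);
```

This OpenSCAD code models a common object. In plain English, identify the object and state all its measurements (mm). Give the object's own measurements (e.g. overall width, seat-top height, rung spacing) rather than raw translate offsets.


A door frame. The clear opening is 970 mm wide and 2032 mm high. Two 58 mm wide jambs, 139 mm deep, stand either side of the opening from the floor to the top of the opening. A 98 mm thick head sits across the top of both jambs, spanning the full outside width of the frame.


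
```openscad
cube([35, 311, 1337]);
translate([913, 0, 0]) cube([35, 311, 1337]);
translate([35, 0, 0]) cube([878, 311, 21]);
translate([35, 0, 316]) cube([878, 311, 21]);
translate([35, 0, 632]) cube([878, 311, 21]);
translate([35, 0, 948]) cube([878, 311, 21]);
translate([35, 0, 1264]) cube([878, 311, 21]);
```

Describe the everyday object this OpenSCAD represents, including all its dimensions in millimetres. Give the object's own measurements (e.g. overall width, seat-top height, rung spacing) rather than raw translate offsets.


An open bookshelf. Two side panels, each 35 mm thick, 311 mm deep and 1337 mm tall, stand 948 mm apart (outside-to-outside). Between them sit 5 shelves, each 21 mm thick and 311 mm deep, spanning the full gap between the sides. The bottom shelf rests on the floor (its underside at z = 0) and the clear gap between one shelf's top and the next shelf's underside is 295 mm.


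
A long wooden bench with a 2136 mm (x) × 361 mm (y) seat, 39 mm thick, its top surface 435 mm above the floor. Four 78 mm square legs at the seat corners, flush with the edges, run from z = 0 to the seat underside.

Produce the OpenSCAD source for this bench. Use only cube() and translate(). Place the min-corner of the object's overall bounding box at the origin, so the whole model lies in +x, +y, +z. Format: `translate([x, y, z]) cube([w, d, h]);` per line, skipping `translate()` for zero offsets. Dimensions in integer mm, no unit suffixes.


// leg_h = 435 − 39 = 396
translate([0, 0, 396]) cube([2136, 361, 39]);
cube([78, 78, 396]);
translate([0, 283, 0]) cube([78, 78, 396]);
translate([2058, 0, 0]) cube([78, 78, 396]);
translate([2058, 283, 0]) cube([78, 78, 396]);


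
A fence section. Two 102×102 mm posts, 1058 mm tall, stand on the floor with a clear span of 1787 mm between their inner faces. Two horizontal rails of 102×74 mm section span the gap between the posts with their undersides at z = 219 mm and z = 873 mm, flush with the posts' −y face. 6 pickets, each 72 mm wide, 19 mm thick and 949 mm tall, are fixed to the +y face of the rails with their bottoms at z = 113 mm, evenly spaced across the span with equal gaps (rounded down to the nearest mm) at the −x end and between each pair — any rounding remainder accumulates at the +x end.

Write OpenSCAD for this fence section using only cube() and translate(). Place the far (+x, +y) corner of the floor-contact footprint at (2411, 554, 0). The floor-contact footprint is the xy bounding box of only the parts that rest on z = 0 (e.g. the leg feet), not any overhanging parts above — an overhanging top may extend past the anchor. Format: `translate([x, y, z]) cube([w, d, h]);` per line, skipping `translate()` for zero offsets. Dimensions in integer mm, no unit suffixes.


translate([420, 452, 0]) cube([102, 102, 1058]);
translate([2309, 452, 0]) cube([102, 102, 1058]);
translate([522, 452, 219]) cube([1787, 102, 74]);
translate([522, 452, 873]) cube([1787, 102, 74]);
translate([715, 554, 113]) cube([72, 19, 949]);
translate([980, 554, 113]) cube([72, 19, 949]);
translate([1245, 554, 113]) cube([72, 19, 949]);
translate([1510, 554, 113]) cube([72, 19, 949]);
translate([1775, 554, 113]) cube([72, 19, 949]);
translate([2040, 554, 113]) cube([72, 19, 949]);


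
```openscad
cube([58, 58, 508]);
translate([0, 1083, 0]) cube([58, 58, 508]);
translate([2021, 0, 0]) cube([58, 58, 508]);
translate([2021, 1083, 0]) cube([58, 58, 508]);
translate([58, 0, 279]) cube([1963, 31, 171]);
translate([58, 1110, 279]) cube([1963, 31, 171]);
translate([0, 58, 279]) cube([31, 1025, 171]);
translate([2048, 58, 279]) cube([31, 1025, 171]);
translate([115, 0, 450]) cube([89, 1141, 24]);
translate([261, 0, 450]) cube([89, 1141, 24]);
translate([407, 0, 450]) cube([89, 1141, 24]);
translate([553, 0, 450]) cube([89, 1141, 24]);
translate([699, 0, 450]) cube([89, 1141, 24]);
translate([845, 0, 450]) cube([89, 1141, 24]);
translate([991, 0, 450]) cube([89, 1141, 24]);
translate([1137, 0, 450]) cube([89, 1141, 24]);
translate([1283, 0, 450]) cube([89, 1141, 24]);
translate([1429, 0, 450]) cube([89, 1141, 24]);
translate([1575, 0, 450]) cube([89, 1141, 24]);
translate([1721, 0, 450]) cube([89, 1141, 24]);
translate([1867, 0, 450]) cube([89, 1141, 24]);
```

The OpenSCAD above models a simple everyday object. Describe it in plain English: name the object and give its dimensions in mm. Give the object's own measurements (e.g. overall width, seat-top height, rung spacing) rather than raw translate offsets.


A bed frame 2079 mm long (x) by 1141 mm wide (y). Four 58×58 mm corner posts, 508 mm tall, at the corners of the footprint. Four rails of 31 mm thickness and 171 mm height run between adjacent posts with their undersides at z = 279 mm, their outer faces flush with the outside of the frame (the two x-running rails run between the posts' inner faces; the two y-running rails run between the posts' inner faces). 13 slats, each 89 mm wide (x) and 24 mm thick, lie across the top of the two x-running rails, running the full 1141 mm width of the frame in y; along x they sit between the end posts with a 57 mm gap after the −x posts and between neighbouring slats, leaving 65 mm before the +x posts.


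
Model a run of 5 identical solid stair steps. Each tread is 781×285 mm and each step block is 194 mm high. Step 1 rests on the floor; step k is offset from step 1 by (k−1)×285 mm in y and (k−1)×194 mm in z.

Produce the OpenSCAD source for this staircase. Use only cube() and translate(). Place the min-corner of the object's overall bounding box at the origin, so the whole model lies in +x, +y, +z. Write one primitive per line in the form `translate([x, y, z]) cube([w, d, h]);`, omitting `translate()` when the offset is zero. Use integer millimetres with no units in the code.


cube([781, 285, 194]);
translate([0, 285, 194]) cube([781, 285, 194]);
translate([0, 570, 388]) cube([781, 285, 194]);
translate([0, 855, 582]) cube([781, 285, 194]);
translate([0, 1140, 776]) cube([781, 285, 194]);


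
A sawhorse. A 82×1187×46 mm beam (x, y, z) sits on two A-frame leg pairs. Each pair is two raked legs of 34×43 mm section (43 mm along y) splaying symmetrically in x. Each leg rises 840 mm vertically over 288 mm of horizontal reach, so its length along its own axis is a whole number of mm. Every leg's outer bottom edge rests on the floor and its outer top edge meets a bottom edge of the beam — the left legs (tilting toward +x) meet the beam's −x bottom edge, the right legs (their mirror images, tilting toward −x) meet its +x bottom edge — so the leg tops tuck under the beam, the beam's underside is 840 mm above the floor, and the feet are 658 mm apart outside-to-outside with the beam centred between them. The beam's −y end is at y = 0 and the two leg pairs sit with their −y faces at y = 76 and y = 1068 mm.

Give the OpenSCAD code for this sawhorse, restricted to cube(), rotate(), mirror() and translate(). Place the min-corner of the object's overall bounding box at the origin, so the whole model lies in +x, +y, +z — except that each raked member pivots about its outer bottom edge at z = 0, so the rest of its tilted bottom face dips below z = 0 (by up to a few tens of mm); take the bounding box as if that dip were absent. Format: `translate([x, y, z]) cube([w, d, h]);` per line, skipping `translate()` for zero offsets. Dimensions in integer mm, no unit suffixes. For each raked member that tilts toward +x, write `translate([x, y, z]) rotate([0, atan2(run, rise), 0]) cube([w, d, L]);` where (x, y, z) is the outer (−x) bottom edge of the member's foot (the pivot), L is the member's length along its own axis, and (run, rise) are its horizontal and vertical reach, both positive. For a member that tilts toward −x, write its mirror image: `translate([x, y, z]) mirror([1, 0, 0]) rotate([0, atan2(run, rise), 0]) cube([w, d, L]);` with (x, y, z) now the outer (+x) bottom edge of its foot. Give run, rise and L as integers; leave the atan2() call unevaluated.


translate([288, 0, 840]) cube([82, 1187, 46]);
translate([0, 76, 0]) rotate([0, atan2(288, 840), 0]) cube([34, 43, 888]);
translate([658, 76, 0]) mirror([1, 0, 0]) rotate([0, atan2(288, 840), 0]) cube([34, 43, 888]);
translate([0, 1068, 0]) rotate([0, atan2(288, 840), 0]) cube([34, 43, 888]);
translate([658, 1068, 0]) mirror([1, 0, 0]) rotate([0, atan2(288, 840), 0]) cube([34, 43, 888]);


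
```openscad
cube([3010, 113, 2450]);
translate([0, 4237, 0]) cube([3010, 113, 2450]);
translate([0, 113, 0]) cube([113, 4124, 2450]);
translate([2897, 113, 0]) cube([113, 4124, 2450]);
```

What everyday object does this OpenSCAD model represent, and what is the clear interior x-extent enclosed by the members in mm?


A house (or room) frame. The interior width is 2784 mm.

Four 2450 mm walls enclosing a rectangle with no floor or roof — a room or house frame. Outside width is 3010 mm and wall thickness is 113 mm, so the interior width is 3010 − 2 × 113 = 2784 mm.


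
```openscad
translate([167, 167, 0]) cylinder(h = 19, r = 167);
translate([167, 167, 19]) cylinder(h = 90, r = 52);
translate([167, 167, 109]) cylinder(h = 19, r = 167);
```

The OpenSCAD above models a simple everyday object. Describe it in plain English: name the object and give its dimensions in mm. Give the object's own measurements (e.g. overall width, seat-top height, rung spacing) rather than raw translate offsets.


A spool: two coaxial disc flanges of radius 167 mm and thickness 19 mm, joined by a core cylinder of radius 52 mm and height 90 mm. The lower flange rests on z = 0 and the three cylinders share a vertical axis.


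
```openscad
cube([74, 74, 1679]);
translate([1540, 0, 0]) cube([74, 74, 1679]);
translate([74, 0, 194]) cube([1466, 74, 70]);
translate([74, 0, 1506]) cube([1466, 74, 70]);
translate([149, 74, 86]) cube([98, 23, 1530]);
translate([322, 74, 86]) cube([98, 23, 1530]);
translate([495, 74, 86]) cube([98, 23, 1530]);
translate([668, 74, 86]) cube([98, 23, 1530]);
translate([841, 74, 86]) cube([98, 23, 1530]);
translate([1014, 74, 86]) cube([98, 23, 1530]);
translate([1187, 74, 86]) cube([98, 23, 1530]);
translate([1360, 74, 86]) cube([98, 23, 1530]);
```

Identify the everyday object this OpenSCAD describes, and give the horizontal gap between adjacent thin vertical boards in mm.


A fence section. The picket gap is 75 mm.

Two posts, two rails, 8 pickets — a fence section. Span 1466 mm holds 8 pickets of 98 mm with 9 equal gaps: ⌊(1466 − 8·98) / 9⌋ = 75 mm.


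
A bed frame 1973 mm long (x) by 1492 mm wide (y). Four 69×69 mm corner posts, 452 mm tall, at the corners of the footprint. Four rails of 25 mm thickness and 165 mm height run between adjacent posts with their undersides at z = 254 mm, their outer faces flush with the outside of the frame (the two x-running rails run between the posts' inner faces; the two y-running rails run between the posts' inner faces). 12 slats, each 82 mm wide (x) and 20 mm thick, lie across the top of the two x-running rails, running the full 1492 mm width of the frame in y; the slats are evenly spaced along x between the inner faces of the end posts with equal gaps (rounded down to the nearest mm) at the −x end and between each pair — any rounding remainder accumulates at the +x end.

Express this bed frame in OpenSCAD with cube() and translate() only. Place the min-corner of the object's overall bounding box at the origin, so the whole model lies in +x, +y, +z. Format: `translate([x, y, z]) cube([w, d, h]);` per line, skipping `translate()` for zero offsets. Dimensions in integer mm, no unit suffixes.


// slat z = rail_z + rail_h = 254 + 165 = 419
// slat gap = ⌊(1835 − 12·82) / 13⌋ = 65
cube([69, 69, 452]);
translate([0, 1423, 0]) cube([69, 69, 452]);
translate([1904, 0, 0]) cube([69, 69, 452]);
translate([1904, 1423, 0]) cube([69, 69, 452]);
translate([69, 0, 254]) cube([1835, 25, 165]);
translate([69, 1467, 254]) cube([1835, 25, 165]);
translate([0, 69, 254]) cube([25, 1354, 165]);
translate([1948, 69, 254]) cube([25, 1354, 165]);
translate([134, 0, 419]) cube([82, 1492, 20]);
translate([281, 0, 419]) cube([82, 1492, 20]);
translate([428, 0, 419]) cube([82, 1492, 20]);
translate([575, 0, 419]) cube([82, 1492, 20]);
translate([722, 0, 419]) cube([82, 1492, 20]);
translate([869, 0, 419]) cube([82, 1492, 20]);
translate([1016, 0, 419]) cube([82, 1492, 20]);
translate([1163, 0, 419]) cube([82, 1492, 20]);
translate([1310, 0, 419]) cube([82, 1492, 20]);
translate([1457, 0, 419]) cube([82, 1492, 20]);
translate([1604, 0, 419]) cube([82, 1492, 20]);
translate([1751, 0, 419]) cube([82, 1492, 20]);


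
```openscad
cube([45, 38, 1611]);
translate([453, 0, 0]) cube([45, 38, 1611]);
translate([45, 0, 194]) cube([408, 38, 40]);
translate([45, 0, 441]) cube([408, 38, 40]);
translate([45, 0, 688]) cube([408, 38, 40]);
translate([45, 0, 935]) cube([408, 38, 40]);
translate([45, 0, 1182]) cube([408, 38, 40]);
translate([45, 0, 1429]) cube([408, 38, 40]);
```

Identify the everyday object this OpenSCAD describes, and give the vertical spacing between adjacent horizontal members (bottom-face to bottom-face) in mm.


A ladder. The rung spacing is 247 mm.

Two tall 45×38 posts with 6 short bars between them — a ladder. Adjacent rungs sit at z = 194 and z = 441, so the spacing is 441 − 194 = 247 mm.


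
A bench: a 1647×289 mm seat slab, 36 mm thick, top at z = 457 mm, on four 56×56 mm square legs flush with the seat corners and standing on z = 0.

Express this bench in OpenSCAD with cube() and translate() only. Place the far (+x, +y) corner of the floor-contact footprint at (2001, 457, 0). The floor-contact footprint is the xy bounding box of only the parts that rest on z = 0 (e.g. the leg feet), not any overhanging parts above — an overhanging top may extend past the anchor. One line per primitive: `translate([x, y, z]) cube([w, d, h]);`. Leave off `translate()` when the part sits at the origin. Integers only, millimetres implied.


translate([354, 168, 421]) cube([1647, 289, 36]);
translate([354, 168, 0]) cube([56, 56, 421]);
translate([354, 401, 0]) cube([56, 56, 421]);
translate([1945, 168, 0]) cube([56, 56, 421]);
translate([1945, 401, 0]) cube([56, 56, 421]);


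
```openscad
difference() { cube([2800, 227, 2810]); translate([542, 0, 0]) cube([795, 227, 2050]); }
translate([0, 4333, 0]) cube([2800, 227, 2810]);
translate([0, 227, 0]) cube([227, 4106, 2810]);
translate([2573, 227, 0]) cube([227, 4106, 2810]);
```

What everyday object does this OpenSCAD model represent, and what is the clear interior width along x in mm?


A single room. The interior width is 2346 mm.

Four walls enclosing a rectangle with a door in the front wall — a room. Outside width 2800 minus two 227 mm walls gives 2346 mm.


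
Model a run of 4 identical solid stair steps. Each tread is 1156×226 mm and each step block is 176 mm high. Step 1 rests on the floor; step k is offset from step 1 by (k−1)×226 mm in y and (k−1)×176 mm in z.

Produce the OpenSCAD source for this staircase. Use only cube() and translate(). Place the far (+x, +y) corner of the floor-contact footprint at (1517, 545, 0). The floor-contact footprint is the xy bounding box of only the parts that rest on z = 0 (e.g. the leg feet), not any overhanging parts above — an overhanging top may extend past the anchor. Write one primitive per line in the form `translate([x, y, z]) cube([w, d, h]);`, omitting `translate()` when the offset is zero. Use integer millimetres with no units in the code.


translate([361, 319, 0]) cube([1156, 226, 176]);
translate([361, 545, 176]) cube([1156, 226, 176]);
translate([361, 771, 352]) cube([1156, 226, 176]);
translate([361, 997, 528]) cube([1156, 226, 176]);


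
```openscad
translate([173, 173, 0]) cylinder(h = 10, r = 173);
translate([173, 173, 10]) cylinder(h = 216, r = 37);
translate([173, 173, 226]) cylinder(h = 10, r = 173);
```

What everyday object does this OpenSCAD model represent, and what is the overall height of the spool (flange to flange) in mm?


A spool. The overall height is 236 mm.

Three coaxial cylinders, large–small–large — a spool. Two 10 mm flanges and a 216 mm core give 10 + 216 + 10 = 236 mm.


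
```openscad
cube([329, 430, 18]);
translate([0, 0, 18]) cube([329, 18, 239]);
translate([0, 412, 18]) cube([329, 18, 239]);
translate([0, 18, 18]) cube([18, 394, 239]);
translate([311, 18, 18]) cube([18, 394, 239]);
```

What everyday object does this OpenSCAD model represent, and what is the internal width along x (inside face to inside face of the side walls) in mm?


An open box. The internal width is 293 mm.

A 329×430 base slab with four walls standing on it — an open box. The base is 329 mm wide and the walls are 18 mm thick, so the internal width is 329 − 2 × 18 = 293 mm.


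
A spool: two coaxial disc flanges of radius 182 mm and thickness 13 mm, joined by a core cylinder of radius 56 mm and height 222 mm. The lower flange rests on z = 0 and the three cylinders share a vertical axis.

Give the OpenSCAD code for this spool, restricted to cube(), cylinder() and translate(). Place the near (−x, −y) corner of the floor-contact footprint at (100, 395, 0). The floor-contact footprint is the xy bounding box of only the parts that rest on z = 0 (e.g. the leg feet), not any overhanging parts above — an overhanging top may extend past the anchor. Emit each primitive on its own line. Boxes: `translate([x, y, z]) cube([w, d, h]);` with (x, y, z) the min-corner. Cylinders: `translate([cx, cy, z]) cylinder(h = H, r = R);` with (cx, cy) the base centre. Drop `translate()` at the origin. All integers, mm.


translate([282, 577, 0]) cylinder(h = 13, r = 182);
translate([282, 577, 13]) cylinder(h = 222, r = 56);
translate([282, 577, 235]) cylinder(h = 13, r = 182);


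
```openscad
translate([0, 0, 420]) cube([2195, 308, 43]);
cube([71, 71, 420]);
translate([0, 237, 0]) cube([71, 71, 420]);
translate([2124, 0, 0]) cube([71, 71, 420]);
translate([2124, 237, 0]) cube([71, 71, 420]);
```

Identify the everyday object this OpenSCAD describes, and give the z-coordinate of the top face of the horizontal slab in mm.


A bench. The seat-top height is 463 mm.

A long slab on four corner posts — a bench. The slab sits at z = 420 with thickness 43, so the top is 420 + 43 = 463 mm.


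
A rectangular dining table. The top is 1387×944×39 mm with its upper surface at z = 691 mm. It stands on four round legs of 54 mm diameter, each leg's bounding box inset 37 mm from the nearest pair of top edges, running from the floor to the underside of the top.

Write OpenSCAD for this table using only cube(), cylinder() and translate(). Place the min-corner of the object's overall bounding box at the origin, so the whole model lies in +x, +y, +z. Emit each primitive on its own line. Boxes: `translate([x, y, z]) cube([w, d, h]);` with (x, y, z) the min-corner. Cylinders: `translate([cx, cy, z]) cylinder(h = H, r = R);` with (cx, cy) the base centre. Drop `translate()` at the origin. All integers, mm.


translate([0, 0, 652]) cube([1387, 944, 39]);
translate([64, 64, 0]) cylinder(h = 652, r = 27);
translate([1323, 64, 0]) cylinder(h = 652, r = 27);
translate([64, 880, 0]) cylinder(h = 652, r = 27);
translate([1323, 880, 0]) cylinder(h = 652, r = 27);


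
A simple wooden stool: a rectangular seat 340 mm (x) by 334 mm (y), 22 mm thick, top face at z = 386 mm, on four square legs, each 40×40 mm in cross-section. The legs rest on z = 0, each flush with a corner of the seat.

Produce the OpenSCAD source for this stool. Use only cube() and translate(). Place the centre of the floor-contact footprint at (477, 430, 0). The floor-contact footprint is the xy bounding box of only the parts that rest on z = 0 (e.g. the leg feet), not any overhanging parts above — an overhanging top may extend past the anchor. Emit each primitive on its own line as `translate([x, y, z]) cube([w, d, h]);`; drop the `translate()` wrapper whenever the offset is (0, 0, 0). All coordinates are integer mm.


translate([307, 263, 364]) cube([340, 334, 22]);
translate([307, 263, 0]) cube([40, 40, 364]);
translate([607, 263, 0]) cube([40, 40, 364]);
translate([307, 557, 0]) cube([40, 40, 364]);
translate([607, 557, 0]) cube([40, 40, 364]);


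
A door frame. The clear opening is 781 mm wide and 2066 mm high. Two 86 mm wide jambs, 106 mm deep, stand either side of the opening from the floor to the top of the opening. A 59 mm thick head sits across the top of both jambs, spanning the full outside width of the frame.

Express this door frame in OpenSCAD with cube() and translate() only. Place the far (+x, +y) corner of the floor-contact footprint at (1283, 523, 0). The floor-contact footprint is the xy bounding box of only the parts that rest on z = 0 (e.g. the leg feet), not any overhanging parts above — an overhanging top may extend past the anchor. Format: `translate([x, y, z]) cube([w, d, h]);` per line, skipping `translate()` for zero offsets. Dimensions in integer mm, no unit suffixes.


translate([330, 417, 0]) cube([86, 106, 2066]);
translate([1197, 417, 0]) cube([86, 106, 2066]);
translate([330, 417, 2066]) cube([953, 106, 59]);


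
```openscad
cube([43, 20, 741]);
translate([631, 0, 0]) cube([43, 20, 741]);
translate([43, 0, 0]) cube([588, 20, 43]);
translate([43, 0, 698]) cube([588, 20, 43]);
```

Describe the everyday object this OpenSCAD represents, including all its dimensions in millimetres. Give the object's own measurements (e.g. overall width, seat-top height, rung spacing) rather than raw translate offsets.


A rectangular picture frame lying in the x–z plane (depth along y). The opening is 588 mm wide (x) by 655 mm tall (z), surrounded by a border 43 mm wide on all four sides. The frame is 20 mm deep and is made of two full-height vertical stiles with two horizontal rails fitted between them.


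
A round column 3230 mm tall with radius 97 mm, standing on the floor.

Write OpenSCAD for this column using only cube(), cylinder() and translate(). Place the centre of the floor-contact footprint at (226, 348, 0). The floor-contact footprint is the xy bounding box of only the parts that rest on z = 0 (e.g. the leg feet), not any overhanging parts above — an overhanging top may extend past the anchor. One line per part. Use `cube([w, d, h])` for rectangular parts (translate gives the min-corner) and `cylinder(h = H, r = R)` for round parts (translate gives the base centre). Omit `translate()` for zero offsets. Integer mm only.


translate([226, 348, 0]) cylinder(h = 3230, r = 97);


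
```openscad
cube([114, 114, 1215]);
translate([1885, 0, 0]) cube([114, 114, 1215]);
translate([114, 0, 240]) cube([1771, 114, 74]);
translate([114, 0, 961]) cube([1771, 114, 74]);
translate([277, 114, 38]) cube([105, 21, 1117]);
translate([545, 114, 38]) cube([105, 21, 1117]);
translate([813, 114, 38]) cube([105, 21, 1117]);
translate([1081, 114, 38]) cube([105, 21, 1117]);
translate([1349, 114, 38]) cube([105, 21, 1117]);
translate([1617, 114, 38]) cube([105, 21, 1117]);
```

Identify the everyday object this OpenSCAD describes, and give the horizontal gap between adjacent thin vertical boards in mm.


A fence section. The picket gap is 163 mm.

Two posts, two rails, 6 pickets — a fence section. Span 1771 mm holds 6 pickets of 105 mm with 7 equal gaps: ⌊(1771 − 6·105) / 7⌋ = 163 mm.


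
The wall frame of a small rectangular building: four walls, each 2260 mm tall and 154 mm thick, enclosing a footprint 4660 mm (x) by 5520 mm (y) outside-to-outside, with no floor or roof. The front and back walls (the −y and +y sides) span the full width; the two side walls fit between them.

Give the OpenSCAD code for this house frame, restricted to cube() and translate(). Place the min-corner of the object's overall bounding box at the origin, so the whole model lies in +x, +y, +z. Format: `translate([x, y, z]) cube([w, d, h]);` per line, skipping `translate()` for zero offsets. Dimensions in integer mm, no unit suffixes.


cube([4660, 154, 2260]);
translate([0, 5366, 0]) cube([4660, 154, 2260]);
translate([0, 154, 0]) cube([154, 5212, 2260]);
translate([4506, 154, 0]) cube([154, 5212, 2260]);


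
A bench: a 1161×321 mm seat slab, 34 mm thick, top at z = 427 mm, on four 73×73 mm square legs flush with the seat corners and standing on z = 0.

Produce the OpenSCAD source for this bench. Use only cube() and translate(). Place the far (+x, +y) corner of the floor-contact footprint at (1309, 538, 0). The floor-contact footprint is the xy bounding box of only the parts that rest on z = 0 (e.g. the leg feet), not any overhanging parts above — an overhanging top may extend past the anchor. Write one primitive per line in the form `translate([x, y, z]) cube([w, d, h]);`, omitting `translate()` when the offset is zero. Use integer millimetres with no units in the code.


// leg_h = 427 − 34 = 393
translate([148, 217, 393]) cube([1161, 321, 34]);
translate([148, 217, 0]) cube([73, 73, 393]);
translate([148, 465, 0]) cube([73, 73, 393]);
translate([1236, 217, 0]) cube([73, 73, 393]);
translate([1236, 465, 0]) cube([73, 73, 393]);


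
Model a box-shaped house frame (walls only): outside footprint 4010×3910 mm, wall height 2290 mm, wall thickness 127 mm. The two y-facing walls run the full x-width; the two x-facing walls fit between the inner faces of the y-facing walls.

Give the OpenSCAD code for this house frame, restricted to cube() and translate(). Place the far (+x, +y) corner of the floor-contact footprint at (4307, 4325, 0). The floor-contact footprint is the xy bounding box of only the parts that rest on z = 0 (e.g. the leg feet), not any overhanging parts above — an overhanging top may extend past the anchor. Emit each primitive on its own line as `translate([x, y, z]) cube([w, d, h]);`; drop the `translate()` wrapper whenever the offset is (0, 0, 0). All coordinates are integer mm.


translate([297, 415, 0]) cube([4010, 127, 2290]);
translate([297, 4198, 0]) cube([4010, 127, 2290]);
translate([297, 542, 0]) cube([127, 3656, 2290]);
translate([4180, 542, 0]) cube([127, 3656, 2290]);


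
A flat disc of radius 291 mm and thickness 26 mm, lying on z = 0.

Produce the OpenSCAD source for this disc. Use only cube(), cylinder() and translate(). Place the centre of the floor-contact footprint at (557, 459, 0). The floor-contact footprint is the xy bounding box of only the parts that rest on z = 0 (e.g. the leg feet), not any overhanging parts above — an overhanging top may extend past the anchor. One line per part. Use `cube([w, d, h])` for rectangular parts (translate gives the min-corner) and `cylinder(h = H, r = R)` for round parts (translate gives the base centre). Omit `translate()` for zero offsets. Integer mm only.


translate([557, 459, 0]) cylinder(h = 26, r = 291);


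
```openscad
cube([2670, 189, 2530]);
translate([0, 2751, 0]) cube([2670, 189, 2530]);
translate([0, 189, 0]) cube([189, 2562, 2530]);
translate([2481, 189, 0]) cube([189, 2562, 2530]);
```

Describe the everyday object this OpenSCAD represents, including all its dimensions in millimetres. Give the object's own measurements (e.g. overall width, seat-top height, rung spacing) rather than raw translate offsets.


The wall frame of a small rectangular building: four walls, each 2530 mm tall and 189 mm thick, enclosing a footprint 2670 mm (x) by 2940 mm (y) outside-to-outside, with no floor or roof. The front and back walls (the −y and +y sides) span the full width; the two side walls fit between them.


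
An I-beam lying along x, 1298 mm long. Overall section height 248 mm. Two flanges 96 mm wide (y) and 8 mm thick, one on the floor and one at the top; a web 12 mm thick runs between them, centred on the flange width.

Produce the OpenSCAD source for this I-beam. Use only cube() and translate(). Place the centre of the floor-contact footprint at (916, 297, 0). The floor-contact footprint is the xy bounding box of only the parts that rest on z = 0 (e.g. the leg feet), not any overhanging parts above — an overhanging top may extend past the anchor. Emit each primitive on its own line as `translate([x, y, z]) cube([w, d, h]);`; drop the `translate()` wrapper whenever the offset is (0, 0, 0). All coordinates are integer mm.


translate([267, 249, 0]) cube([1298, 96, 8]);
translate([267, 291, 8]) cube([1298, 12, 232]);
translate([267, 249, 240]) cube([1298, 96, 8]);


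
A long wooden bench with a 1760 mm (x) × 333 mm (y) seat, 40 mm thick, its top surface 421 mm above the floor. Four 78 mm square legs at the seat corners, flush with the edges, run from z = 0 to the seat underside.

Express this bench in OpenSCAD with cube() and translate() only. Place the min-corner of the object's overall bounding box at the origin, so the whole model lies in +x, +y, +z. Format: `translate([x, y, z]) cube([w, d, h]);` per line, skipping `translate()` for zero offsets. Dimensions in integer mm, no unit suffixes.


translate([0, 0, 381]) cube([1760, 333, 40]);
cube([78, 78, 381]);
translate([0, 255, 0]) cube([78, 78, 381]);
translate([1682, 0, 0]) cube([78, 78, 381]);
translate([1682, 255, 0]) cube([78, 78, 381]);


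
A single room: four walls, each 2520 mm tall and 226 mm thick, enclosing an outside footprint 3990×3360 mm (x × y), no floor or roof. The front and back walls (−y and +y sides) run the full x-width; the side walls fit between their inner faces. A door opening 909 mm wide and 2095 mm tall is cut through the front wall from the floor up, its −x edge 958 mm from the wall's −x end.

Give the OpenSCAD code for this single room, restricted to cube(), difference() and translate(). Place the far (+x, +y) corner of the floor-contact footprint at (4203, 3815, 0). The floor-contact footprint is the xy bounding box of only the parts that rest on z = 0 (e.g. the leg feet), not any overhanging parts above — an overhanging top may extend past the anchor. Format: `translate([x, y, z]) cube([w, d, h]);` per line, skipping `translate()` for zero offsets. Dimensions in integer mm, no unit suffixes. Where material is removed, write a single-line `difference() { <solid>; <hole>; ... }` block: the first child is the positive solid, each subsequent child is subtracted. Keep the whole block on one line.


difference() { translate([213, 455, 0]) cube([3990, 226, 2520]); translate([1171, 455, 0]) cube([909, 226, 2095]); }
translate([213, 3589, 0]) cube([3990, 226, 2520]);
translate([213, 681, 0]) cube([226, 2908, 2520]);
translate([3977, 681, 0]) cube([226, 2908, 2520]);


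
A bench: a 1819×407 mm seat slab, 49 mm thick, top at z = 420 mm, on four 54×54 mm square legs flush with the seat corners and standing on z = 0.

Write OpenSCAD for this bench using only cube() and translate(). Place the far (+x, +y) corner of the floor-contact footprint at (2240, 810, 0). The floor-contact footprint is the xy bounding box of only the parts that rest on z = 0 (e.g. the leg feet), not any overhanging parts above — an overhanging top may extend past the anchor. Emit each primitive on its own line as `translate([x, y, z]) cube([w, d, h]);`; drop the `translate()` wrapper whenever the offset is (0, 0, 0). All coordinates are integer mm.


translate([421, 403, 371]) cube([1819, 407, 49]);
translate([421, 403, 0]) cube([54, 54, 371]);
translate([421, 756, 0]) cube([54, 54, 371]);
translate([2186, 403, 0]) cube([54, 54, 371]);
translate([2186, 756, 0]) cube([54, 54, 371]);
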